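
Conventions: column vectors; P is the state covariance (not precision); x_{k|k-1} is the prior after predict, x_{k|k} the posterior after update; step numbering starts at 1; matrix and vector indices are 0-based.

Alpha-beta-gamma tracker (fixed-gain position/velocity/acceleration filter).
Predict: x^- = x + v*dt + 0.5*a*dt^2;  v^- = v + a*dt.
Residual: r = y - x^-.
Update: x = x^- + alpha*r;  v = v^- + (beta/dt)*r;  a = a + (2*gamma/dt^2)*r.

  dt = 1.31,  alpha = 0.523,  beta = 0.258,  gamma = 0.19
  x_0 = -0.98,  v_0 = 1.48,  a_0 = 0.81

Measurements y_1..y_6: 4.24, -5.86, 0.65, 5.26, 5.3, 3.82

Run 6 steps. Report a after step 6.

a_post = 1.3295

step 1: x_pred=1.6538  r=2.5862  x^+=3.0064  v^+=3.0504  a^+=1.3827
step 2: x_pred=8.1889  r=-14.0489  x^+=0.8413  v^+=2.0949  a^+=-1.7282
step 3: x_pred=2.1027  r=-1.4527  x^+=1.3429  v^+=-0.4552  a^+=-2.0499
step 4: x_pred=-1.0123  r=6.2723  x^+=2.2681  v^+=-1.9052  a^+=-0.6610
step 5: x_pred=-0.7949  r=6.0949  x^+=2.3927  v^+=-1.5708  a^+=0.6886
step 6: x_pred=0.9259  r=2.8941  x^+=2.4395  v^+=-0.0987  a^+=1.3295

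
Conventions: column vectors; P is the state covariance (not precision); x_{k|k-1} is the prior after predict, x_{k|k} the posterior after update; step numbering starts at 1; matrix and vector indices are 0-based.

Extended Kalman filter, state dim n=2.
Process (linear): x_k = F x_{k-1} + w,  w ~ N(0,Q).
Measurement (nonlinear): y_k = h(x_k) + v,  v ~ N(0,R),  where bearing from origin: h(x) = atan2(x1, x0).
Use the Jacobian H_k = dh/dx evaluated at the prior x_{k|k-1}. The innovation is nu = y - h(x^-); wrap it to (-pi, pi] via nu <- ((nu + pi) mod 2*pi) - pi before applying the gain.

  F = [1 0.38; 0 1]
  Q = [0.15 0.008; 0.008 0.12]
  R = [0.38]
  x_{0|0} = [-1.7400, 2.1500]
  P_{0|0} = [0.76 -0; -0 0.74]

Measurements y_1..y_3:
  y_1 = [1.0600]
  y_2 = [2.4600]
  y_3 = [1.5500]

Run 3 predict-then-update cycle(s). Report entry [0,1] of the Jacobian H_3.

step 1: x^-=[-0.9230, 2.1500]  P^-=[1.0169 0.2892; 0.2892 0.8600]  H_jac=[-0.3927 -0.1686]  S=[0.5996]  K=[-0.7474; -0.4313]  nu=[-0.9163]  x^+=[-0.2382, 2.5452]  P^+=[0.6819 0.0959; 0.0959 0.7485]
step 2: x^-=[0.7290, 2.5452]  P^-=[1.0129 0.3884; 0.3884 0.8685]  H_jac=[-0.3631 0.1040]  S=[0.4936]  K=[-0.6633; -0.1027]  nu=[1.1682]  x^+=[-0.0459, 2.4252]  P^+=[0.7958 0.3547; 0.3547 0.8633]
step 3: x^-=[0.8757, 2.4252]  P^-=[1.3400 0.6908; 0.6908 0.9833]  H_jac=[-0.3648 0.1317]  S=[0.5090]  K=[-0.7816; -0.2406]  nu=[0.3257]  x^+=[0.6211, 2.3468]  P^+=[1.0291 0.5951; 0.5951 0.9538]

H_jac[0,1] = 0.1317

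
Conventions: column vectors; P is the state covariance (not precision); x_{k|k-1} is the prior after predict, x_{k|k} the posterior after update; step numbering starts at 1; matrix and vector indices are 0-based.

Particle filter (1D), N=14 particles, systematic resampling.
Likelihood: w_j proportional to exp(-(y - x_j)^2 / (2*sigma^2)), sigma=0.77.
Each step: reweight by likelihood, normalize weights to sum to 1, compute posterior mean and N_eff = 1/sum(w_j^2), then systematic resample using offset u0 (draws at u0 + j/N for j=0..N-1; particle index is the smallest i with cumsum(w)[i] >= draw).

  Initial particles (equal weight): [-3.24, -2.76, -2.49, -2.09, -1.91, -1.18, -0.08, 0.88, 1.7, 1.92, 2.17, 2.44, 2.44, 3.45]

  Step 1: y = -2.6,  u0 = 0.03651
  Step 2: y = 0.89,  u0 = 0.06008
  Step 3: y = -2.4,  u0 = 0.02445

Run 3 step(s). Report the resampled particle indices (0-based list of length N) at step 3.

resampled_idx = [0, 0, 1, 1, 1, 3, 4, 5, 6, 8, 9, 10, 11, 13]

step 1: w=[0.1633, 0.2257, 0.2283, 0.1852, 0.1544, 0.0421, 0.0011, 0.0000, 0.0000, 0.0000, 0.0000, 0.0000, 0.0000, 0.0000]  mean=-2.4520  Neff=5.2742  idx=[0, 0, 1, 1, 1, 2, 2, 2, 2, 3, 3, 4, 4, 5]
step 2: w=[0.0000, 0.0000, 0.0004, 0.0004, 0.0004, 0.0021, 0.0021, 0.0021, 0.0021, 0.0180, 0.0180, 0.0433, 0.0433, 0.8677]  mean=-1.2891  Neff=1.3205  idx=[11, 12, 13, 13, 13, 13, 13, 13, 13, 13, 13, 13, 13, 13]
step 3: w=[0.1616, 0.1616, 0.0564, 0.0564, 0.0564, 0.0564, 0.0564, 0.0564, 0.0564, 0.0564, 0.0564, 0.0564, 0.0564, 0.0564]  mean=-1.4159  Neff=11.0616  idx=[0, 0, 1, 1, 1, 3, 4, 5, 6, 8, 9, 10, 11, 13]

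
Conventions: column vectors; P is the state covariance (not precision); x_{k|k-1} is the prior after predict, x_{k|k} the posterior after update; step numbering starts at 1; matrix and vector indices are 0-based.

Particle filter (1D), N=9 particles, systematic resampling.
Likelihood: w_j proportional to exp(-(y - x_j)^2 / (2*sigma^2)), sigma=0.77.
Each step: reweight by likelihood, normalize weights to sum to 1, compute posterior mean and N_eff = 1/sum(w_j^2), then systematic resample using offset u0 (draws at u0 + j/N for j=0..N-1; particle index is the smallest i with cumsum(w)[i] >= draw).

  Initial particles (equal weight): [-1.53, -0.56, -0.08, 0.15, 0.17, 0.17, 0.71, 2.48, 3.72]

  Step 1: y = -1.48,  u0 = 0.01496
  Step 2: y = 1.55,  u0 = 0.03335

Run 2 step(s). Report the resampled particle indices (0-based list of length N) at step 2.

step 1: w=[0.4978, 0.2444, 0.0955, 0.0531, 0.0502, 0.0502, 0.0087, 0.0000, 0.0000]  mean=-0.8749  Neff=3.0805  idx=[0, 0, 0, 0, 0, 1, 1, 2, 4]
step 2: w=[0.0009, 0.0009, 0.0009, 0.0009, 0.0009, 0.0658, 0.0658, 0.2992, 0.5644]  mean=-0.0089  Neff=2.3996  idx=[5, 7, 7, 7, 8, 8, 8, 8, 8]

resampled_idx = [5, 7, 7, 7, 8, 8, 8, 8, 8]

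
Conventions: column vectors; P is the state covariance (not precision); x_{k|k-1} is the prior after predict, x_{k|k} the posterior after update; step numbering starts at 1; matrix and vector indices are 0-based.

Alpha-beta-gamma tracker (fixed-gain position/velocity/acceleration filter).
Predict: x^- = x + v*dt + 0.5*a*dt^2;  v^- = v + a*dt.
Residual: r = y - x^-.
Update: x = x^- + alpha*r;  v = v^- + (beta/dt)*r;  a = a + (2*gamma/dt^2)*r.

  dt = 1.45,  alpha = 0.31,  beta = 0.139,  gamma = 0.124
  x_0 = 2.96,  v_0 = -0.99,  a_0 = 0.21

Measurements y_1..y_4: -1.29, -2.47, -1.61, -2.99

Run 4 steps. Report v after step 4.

step 1: x_pred=1.7453  r=-3.0353  x^+=0.8043  v^+=-0.9765  a^+=-0.1480
step 2: x_pred=-0.7672  r=-1.7028  x^+=-1.2950  v^+=-1.3543  a^+=-0.3489
step 3: x_pred=-3.6256  r=2.0156  x^+=-3.0008  v^+=-1.6670  a^+=-0.1111
step 4: x_pred=-5.5347  r=2.5447  x^+=-4.7459  v^+=-1.5842  a^+=0.1890

v_post = -1.5842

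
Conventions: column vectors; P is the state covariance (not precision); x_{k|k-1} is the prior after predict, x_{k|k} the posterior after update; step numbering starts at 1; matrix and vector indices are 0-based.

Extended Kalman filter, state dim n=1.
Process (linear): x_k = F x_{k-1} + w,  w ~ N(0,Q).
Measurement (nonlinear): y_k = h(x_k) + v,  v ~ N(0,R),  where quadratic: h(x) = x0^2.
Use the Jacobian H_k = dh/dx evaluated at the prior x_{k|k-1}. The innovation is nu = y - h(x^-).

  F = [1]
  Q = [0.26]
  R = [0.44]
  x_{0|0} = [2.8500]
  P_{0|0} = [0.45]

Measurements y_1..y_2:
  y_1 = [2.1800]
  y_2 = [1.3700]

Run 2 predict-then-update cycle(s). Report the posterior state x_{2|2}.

step 1: x^-=[2.8500]  P^-=[0.7100]  H_jac=[5.7000]  S=[23.5079]  K=[0.1722]  nu=[-5.9425]  x^+=[1.8270]  P^+=[0.0133]
step 2: x^-=[1.8270]  P^-=[0.2733]  H_jac=[3.6539]  S=[4.0888]  K=[0.2442]  nu=[-1.9678]  x^+=[1.3464]  P^+=[0.0294]

x_post = [1.3464]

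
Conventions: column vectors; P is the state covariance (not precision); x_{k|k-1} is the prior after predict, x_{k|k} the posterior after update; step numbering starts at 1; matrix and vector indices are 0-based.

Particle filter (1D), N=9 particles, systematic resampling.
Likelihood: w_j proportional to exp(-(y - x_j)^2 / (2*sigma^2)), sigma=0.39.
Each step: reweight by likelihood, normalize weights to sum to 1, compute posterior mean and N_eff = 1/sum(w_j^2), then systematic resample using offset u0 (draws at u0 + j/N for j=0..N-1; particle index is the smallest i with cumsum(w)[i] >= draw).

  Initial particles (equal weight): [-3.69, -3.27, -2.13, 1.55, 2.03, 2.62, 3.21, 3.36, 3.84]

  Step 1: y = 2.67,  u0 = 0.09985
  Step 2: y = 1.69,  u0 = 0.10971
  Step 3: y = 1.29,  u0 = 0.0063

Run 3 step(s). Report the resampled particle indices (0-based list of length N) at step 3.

resampled_idx = [0, 0, 1, 2, 2, 3, 4, 4, 5]

step 1: w=[0.0000, 0.0000, 0.0000, 0.0086, 0.1390, 0.5299, 0.2049, 0.1117, 0.0059]  mean=2.7395  Neff=2.8197  idx=[4, 5, 5, 5, 5, 5, 6, 6, 7]
step 2: w=[0.7006, 0.0597, 0.0597, 0.0597, 0.0597, 0.0597, 0.0005, 0.0005, 0.0001]  mean=2.2074  Neff=1.9663  idx=[0, 0, 0, 0, 0, 0, 2, 4, 5]
step 3: w=[0.1652, 0.1652, 0.1652, 0.1652, 0.1652, 0.1652, 0.0030, 0.0030, 0.0030]  mean=2.0353  Neff=6.1078  idx=[0, 0, 1, 2, 2, 3, 4, 4, 5]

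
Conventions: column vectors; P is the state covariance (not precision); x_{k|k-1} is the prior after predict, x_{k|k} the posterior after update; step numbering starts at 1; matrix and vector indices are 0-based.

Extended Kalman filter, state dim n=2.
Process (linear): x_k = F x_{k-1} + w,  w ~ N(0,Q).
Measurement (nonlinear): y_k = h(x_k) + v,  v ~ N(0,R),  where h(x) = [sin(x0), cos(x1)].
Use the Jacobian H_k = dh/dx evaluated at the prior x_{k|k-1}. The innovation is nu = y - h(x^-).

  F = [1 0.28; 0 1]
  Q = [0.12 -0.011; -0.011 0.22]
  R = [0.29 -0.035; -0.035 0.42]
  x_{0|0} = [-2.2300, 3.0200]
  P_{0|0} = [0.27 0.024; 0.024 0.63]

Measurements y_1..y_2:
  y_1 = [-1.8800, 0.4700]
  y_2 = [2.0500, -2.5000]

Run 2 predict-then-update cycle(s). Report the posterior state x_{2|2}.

x_post = [1.3974, 4.4377]

step 1: x^-=[-1.3844, 3.0200]  P^-=[0.4528 0.1894; 0.1894 0.8500]  H_jac=[0.1853 0.0000; 0.0000 -0.1213]  S=[0.3056 -0.0393; -0.0393 0.4325]  K=[0.2710 -0.0285; 0.0852 -0.2306]  nu=[-0.8973, 1.4626]  x^+=[-1.6693, 2.6062]  P^+=[0.4294 0.1769; 0.1769 0.8232]
step 2: x^-=[-0.9395, 2.6062]  P^-=[0.7131 0.3965; 0.3965 1.0432]  H_jac=[0.5902 0.0000; 0.0000 -0.5102]  S=[0.5384 -0.1544; -0.1544 0.6916]  K=[0.7455 -0.1261; 0.2285 -0.7186]  nu=[2.8573, -1.6399]  x^+=[1.3974, 4.4377]  P^+=[0.3738 0.1549; 0.1549 0.6073]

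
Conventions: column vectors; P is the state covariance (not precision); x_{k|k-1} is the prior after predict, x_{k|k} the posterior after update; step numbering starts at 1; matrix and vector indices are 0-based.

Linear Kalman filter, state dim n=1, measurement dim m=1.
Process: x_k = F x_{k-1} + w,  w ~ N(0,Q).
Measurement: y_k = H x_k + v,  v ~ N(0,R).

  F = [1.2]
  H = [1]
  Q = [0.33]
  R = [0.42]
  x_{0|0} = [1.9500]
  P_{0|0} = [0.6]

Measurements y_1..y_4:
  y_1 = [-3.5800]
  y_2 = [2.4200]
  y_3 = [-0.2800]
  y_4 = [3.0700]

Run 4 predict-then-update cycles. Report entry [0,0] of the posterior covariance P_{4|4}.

step 1: x^-=[2.3400]  P^-=[1.1940]  S=[1.6140]  K=[0.7398]  nu=[-5.9200]  x^+=[-2.0395]  P^+=[0.3107]
step 2: x^-=[-2.4474]  P^-=[0.7774]  S=[1.1974]  K=[0.6492]  nu=[4.8674]  x^+=[0.7127]  P^+=[0.2727]
step 3: x^-=[0.8553]  P^-=[0.7227]  S=[1.1427]  K=[0.6324]  nu=[-1.1353]  x^+=[0.1373]  P^+=[0.2656]
step 4: x^-=[0.1647]  P^-=[0.7125]  S=[1.1325]  K=[0.6291]  nu=[2.9053]  x^+=[1.9926]  P^+=[0.2642]

P_post[0,0] = 0.2642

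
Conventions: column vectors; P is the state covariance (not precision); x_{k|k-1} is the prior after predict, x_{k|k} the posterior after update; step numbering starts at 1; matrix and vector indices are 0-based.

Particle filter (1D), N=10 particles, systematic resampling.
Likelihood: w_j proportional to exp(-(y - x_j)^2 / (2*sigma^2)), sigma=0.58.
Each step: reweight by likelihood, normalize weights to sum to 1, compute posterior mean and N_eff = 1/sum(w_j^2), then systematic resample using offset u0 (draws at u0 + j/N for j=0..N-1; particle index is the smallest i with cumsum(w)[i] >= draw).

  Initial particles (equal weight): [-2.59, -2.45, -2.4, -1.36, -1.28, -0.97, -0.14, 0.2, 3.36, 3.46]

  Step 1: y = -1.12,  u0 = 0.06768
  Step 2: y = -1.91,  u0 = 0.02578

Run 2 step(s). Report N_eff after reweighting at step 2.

step 1: w=[0.0120, 0.0215, 0.0260, 0.2730, 0.2863, 0.2876, 0.0713, 0.0223, 0.0000, 0.0000]  mean=-1.1683  Neff=4.0641  idx=[3, 3, 3, 4, 4, 4, 5, 5, 5, 6]
step 2: w=[0.1452, 0.1452, 0.1452, 0.1262, 0.1262, 0.1262, 0.0612, 0.0612, 0.0612, 0.0022]  mean=-1.2555  Neff=8.1784  idx=[0, 0, 1, 2, 2, 3, 4, 5, 6, 7]

N_eff = 8.1784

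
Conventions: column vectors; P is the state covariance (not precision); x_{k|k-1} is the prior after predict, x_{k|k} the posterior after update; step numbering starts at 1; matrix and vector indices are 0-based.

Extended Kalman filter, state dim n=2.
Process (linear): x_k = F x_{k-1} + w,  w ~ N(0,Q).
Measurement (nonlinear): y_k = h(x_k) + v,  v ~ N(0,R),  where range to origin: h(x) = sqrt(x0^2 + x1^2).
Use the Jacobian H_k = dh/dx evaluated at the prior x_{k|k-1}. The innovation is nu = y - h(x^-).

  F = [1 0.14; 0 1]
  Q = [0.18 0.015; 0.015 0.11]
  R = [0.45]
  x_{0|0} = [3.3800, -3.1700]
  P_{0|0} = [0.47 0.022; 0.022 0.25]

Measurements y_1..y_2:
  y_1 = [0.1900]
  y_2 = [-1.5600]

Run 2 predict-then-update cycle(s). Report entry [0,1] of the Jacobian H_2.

step 1: x^-=[2.9362, -3.1700]  P^-=[0.6611 0.0720; 0.0720 0.3600]  H_jac=[0.6795 -0.7336]  S=[0.8772]  K=[0.4519; -0.2453]  nu=[-4.1309]  x^+=[1.0696, -2.1567]  P^+=[0.4819 0.1692; 0.1692 0.3072]
step 2: x^-=[0.7677, -2.1567]  P^-=[0.7154 0.2272; 0.2272 0.4172]  H_jac=[0.3353 -0.9421]  S=[0.7572]  K=[0.0341; -0.4185]  nu=[-3.8492]  x^+=[0.6365, -0.5459]  P^+=[0.7145 0.2380; 0.2380 0.2846]

H_jac[0,1] = -0.9421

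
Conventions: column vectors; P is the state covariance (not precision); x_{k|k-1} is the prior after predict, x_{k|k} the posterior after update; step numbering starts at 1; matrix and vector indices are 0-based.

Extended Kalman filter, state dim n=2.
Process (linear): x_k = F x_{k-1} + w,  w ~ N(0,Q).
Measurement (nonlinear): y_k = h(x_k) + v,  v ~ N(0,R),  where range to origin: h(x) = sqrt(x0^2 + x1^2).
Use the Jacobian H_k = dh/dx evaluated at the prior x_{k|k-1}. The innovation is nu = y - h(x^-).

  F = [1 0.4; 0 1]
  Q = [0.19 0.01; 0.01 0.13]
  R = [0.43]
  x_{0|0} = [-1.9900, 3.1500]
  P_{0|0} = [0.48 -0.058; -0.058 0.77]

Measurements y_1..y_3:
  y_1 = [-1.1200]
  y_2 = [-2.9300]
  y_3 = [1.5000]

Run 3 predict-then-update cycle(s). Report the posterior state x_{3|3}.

x_post = [1.7318, 0.5120]

step 1: x^-=[-0.7300, 3.1500]  P^-=[0.7468 0.2600; 0.2600 0.9000]  H_jac=[-0.2258 0.9742]  S=[1.2078]  K=[0.0701; 0.6773]  nu=[-4.3535]  x^+=[-1.0352, 0.2014]  P^+=[0.7409 0.2026; 0.2026 0.3459]
step 2: x^-=[-0.9547, 0.2014]  P^-=[1.1483 0.3510; 0.3510 0.4759]  H_jac=[-0.9785 0.2064]  S=[1.4079]  K=[-0.7466; -0.1742]  nu=[-3.9057]  x^+=[1.9613, 0.8817]  P^+=[0.3635 0.1679; 0.1679 0.4332]
step 3: x^-=[2.3140, 0.8817]  P^-=[0.7572 0.3512; 0.3512 0.5632]  H_jac=[0.9345 0.3560]  S=[1.3963]  K=[0.5963; 0.3787]  nu=[-0.9763]  x^+=[1.7318, 0.5120]  P^+=[0.2607 0.0359; 0.0359 0.3630]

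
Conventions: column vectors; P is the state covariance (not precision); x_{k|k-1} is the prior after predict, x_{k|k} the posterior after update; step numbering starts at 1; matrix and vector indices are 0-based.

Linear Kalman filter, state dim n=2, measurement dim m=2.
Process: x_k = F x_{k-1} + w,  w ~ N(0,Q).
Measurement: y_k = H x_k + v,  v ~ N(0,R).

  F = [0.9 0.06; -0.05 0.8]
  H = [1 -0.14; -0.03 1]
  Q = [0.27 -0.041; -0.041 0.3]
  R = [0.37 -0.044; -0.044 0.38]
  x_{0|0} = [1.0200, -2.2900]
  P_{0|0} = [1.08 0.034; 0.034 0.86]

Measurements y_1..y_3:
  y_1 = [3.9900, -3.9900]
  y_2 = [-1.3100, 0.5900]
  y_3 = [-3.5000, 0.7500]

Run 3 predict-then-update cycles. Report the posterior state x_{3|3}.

x_post = [-1.8486, 0.1570]

step 1: x^-=[0.7806, -1.8830]  P^-=[1.1516 -0.0239; -0.0239 0.8504]  S=[1.5449 -0.2216; -0.2216 1.2329]  K=[0.7604 0.0893; 0.0067 0.6915]  nu=[2.9458, -2.0836]  x^+=[2.8345, -3.3043]  P^+=[0.2786 0.0088; 0.0088 0.2628]
step 2: x^-=[2.3528, -2.7852]  P^-=[0.4976 -0.0346; -0.0346 0.4682]  S=[0.8865 -0.1592; -0.1592 0.8507]  K=[0.5757 0.0495; -0.0144 0.5489]  nu=[-4.0527, 3.4457]  x^+=[0.1903, -0.8356]  P^+=[0.2108 -0.0002; -0.0002 0.2092]
step 3: x^-=[0.1212, -0.6780]  P^-=[0.4415 -0.0406; -0.0406 0.4344]  S=[0.8314 -0.1588; -0.1588 0.8173]  K=[0.5455 0.0402; -0.0209 0.5290]  nu=[-3.7161, 1.4316]  x^+=[-1.8486, 0.1570]  P^+=[0.1997 -0.0028; -0.0028 0.2019]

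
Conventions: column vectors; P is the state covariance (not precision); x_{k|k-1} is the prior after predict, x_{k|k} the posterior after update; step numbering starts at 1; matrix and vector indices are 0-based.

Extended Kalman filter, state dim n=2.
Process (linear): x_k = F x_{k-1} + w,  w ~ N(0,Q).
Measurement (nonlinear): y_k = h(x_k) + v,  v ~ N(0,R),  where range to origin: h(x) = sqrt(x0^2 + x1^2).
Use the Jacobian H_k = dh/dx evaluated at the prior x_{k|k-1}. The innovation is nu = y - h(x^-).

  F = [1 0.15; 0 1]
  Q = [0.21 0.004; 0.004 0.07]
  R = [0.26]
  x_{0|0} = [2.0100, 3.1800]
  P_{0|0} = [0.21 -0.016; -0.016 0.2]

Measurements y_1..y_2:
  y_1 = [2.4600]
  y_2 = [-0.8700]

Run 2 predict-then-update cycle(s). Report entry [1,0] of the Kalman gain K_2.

step 1: x^-=[2.4870, 3.1800]  P^-=[0.4197 0.0180; 0.0180 0.2700]  H_jac=[0.6160 0.7877]  S=[0.6043]  K=[0.4513; 0.3703]  nu=[-1.5770]  x^+=[1.7752, 2.5960]  P^+=[0.2966 -0.0830; -0.0830 0.1871]
step 2: x^-=[2.1646, 2.5960]  P^-=[0.4859 -0.0509; -0.0509 0.2571]  H_jac=[0.6404 0.7680]  S=[0.5609]  K=[0.4851; 0.2940]  nu=[-4.2501]  x^+=[0.1029, 1.3466]  P^+=[0.3539 -0.1309; -0.1309 0.2087]

K[1,0] = 0.2940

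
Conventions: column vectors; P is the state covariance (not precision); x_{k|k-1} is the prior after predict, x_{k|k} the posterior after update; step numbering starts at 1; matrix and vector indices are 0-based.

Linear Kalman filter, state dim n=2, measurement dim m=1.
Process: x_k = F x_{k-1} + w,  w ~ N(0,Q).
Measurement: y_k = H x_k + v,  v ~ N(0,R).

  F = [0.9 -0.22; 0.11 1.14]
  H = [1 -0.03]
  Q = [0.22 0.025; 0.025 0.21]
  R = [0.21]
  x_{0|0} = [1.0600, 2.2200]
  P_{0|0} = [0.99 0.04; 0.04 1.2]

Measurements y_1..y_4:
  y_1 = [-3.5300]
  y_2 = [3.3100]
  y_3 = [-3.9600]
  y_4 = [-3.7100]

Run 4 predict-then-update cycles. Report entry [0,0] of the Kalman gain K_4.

K[0,0] = 0.6899

step 1: x^-=[0.4656, 2.6474]  P^-=[1.0641 -0.1379; -0.1379 1.7915]  S=[1.2840]  K=[0.8320; -0.1492]  nu=[-3.9162]  x^+=[-2.7926, 3.2318]  P^+=[0.1754 0.0215; 0.0215 1.7629]
step 2: x^-=[-3.2243, 3.3771]  P^-=[0.4388 -0.3782; -0.3782 2.5086]  S=[0.6738]  K=[0.6681; -0.6730]  nu=[6.6356]  x^+=[1.2092, -1.0886]  P^+=[0.1381 -0.0752; -0.0752 2.2035]
step 3: x^-=[1.3278, -1.1080]  P^-=[0.4683 -0.5893; -0.5893 3.0564]  S=[0.7164]  K=[0.6783; -0.9506]  nu=[-5.3210]  x^+=[-2.2817, 3.9504]  P^+=[0.1386 -0.1274; -0.1274 2.4090]
step 4: x^-=[-2.9226, 4.2525]  P^-=[0.4993 -0.6931; -0.6931 3.3105]  S=[0.7539]  K=[0.6899; -1.0510]  nu=[-0.6599]  x^+=[-3.3778, 4.9460]  P^+=[0.1405 -0.1464; -0.1464 2.4777]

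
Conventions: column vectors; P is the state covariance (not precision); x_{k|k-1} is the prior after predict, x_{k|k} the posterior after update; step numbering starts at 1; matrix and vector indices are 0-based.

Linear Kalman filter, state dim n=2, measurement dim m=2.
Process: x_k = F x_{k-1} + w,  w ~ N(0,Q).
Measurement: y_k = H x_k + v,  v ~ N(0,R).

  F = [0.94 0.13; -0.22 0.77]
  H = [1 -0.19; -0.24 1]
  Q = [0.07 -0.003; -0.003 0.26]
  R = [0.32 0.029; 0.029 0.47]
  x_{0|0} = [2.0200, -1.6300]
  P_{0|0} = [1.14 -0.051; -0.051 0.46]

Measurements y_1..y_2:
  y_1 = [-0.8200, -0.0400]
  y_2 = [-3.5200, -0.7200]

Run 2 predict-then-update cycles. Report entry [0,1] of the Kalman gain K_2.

K[0,1] = -0.0116

step 1: x^-=[1.6869, -1.6995]  P^-=[1.0726 -0.2282; -0.2282 0.6052]  S=[1.5012 -0.5820; -0.5820 1.2465]  K=[0.7233 -0.0519; -0.0285 0.5161]  nu=[-2.8298, 2.0644]  x^+=[-0.4669, -0.5534]  P^+=[0.2403 0.0543; 0.0543 0.2548]
step 2: x^-=[-0.5109, -0.3234]  P^-=[0.2999 0.0105; 0.0105 0.4043]  S=[0.6305 -0.1088; -0.1088 0.8865]  K=[0.4705 -0.0116; -0.0275 0.4498]  nu=[-3.0706, -0.5192]  x^+=[-1.9494, -0.4724]  P^+=[0.1590 0.0464; 0.0464 0.2218]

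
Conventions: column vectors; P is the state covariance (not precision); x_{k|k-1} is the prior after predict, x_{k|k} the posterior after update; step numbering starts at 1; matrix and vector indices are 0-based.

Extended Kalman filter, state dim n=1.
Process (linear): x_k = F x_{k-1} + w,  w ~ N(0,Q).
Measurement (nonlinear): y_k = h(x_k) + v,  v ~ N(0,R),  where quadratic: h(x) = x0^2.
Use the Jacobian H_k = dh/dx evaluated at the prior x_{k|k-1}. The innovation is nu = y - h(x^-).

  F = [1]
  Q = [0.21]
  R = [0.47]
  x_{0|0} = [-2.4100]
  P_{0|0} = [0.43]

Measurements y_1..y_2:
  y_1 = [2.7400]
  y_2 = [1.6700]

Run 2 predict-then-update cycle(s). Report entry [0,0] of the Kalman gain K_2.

K[0,0] = -0.2406

step 1: x^-=[-2.4100]  P^-=[0.6400]  H_jac=[-4.8200]  S=[15.3387]  K=[-0.2011]  nu=[-3.0681]  x^+=[-1.7930]  P^+=[0.0196]
step 2: x^-=[-1.7930]  P^-=[0.2296]  H_jac=[-3.5859]  S=[3.4226]  K=[-0.2406]  nu=[-1.5447]  x^+=[-1.4213]  P^+=[0.0315]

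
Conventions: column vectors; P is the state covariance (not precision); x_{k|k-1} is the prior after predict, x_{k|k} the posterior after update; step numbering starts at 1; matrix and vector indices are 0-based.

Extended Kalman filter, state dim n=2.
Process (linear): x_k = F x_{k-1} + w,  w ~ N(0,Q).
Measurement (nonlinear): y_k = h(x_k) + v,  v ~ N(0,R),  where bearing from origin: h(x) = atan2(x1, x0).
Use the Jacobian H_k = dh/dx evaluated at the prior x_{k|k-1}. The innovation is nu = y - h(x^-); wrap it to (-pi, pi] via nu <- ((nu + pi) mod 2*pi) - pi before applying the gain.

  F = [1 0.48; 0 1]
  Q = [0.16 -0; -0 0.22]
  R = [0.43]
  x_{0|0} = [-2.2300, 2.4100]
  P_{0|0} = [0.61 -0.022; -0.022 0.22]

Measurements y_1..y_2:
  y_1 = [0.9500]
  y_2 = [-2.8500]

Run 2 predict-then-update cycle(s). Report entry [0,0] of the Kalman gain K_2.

K[0,0] = -0.5759

step 1: x^-=[-1.0732, 2.4100]  P^-=[0.7996 0.0836; 0.0836 0.4400]  H_jac=[-0.3463 -0.1542]  S=[0.5453]  K=[-0.5314; -0.1775]  nu=[-1.0397]  x^+=[-0.5207, 2.5946]  P^+=[0.6456 0.0322; 0.0322 0.4228]
step 2: x^-=[0.7247, 2.5946]  P^-=[0.9339 0.2351; 0.2351 0.6428]  H_jac=[-0.3575 0.0999]  S=[0.5390]  K=[-0.5759; -0.0369]  nu=[2.1348]  x^+=[-0.5047, 2.5159]  P^+=[0.7551 0.2237; 0.2237 0.6421]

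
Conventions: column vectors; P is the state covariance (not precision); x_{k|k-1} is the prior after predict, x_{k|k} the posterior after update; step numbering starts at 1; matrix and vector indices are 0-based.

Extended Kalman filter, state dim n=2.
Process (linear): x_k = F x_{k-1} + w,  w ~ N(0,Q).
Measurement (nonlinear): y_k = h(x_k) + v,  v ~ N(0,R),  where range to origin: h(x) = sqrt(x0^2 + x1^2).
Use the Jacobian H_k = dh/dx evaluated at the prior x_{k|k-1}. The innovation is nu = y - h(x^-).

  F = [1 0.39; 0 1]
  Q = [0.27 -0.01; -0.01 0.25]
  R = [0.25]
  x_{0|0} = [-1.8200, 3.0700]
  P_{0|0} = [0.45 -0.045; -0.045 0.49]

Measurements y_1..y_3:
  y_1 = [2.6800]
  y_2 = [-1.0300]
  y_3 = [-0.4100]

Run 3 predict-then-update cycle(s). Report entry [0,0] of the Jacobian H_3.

H_jac[0,0] = -0.9602

step 1: x^-=[-0.6227, 3.0700]  P^-=[0.7594 0.1361; 0.1361 0.7400]  H_jac=[-0.1988 0.9800]  S=[0.9377]  K=[-0.0187; 0.7445]  nu=[-0.4525]  x^+=[-0.6142, 2.7331]  P^+=[0.7591 0.1492; 0.1492 0.2202]
step 2: x^-=[0.4517, 2.7331]  P^-=[1.1790 0.2251; 0.2251 0.4702]  H_jac=[0.1631 0.9866]  S=[0.8114]  K=[0.5106; 0.6169]  nu=[-3.8002]  x^+=[-1.4885, 0.3887]  P^+=[0.9674 -0.0305; -0.0305 0.1614]
step 3: x^-=[-1.3369, 0.3887]  P^-=[1.2382 0.0224; 0.0224 0.4114]  H_jac=[-0.9602 0.2792]  S=[1.4117]  K=[-0.8378; 0.0661]  nu=[-1.8023]  x^+=[0.1730, 0.2696]  P^+=[0.2474 0.1006; 0.1006 0.4052]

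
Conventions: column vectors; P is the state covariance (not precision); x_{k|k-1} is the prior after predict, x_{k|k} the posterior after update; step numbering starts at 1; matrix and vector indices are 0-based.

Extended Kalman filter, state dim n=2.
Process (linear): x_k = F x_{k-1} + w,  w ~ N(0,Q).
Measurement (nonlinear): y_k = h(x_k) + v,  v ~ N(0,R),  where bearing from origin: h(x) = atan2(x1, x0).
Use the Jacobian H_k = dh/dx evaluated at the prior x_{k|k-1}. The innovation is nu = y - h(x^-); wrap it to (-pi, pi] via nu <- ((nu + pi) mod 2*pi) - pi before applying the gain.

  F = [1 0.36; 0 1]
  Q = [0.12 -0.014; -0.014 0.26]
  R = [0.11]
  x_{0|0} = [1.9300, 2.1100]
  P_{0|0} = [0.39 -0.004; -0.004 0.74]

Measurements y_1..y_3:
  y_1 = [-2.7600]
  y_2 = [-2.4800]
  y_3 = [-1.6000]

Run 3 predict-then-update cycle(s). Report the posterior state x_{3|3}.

x_post = [6.4316, 5.9659]

step 1: x^-=[2.6896, 2.1100]  P^-=[0.6030 0.2484; 0.2484 1.0000]  H_jac=[-0.1806 0.2302]  S=[0.1620]  K=[-0.3192; 1.1440]  nu=[2.8580]  x^+=[1.7773, 5.3794]  P^+=[0.5865 0.3076; 0.3076 0.7880]
step 2: x^-=[3.7138, 5.3794]  P^-=[1.0301 0.5772; 0.5772 1.0480]  H_jac=[-0.1259 0.0869]  S=[0.1216]  K=[-0.6538; 0.1514]  nu=[2.8366]  x^+=[1.8593, 5.8090]  P^+=[0.9781 0.5893; 0.5893 1.0452]
step 3: x^-=[3.9505, 5.8090]  P^-=[1.6578 0.9516; 0.9516 1.3052]  H_jac=[-0.1177 0.0800]  S=[0.1234]  K=[-0.9641; -0.0610]  nu=[-2.5736]  x^+=[6.4316, 5.9659]  P^+=[1.5431 0.9443; 0.9443 1.3048]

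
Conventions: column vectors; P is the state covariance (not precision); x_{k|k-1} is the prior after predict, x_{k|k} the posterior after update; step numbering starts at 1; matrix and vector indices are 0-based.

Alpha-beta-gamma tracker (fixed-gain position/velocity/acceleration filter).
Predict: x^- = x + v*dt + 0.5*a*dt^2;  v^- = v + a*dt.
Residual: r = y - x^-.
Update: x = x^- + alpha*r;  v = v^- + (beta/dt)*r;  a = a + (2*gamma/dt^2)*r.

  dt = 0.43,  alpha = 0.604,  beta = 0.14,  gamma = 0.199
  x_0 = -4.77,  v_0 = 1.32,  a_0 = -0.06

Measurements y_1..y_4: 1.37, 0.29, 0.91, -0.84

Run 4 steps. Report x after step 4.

x_post = 2.2789

step 1: x_pred=-4.2079  r=5.5779  x^+=-0.8389  v^+=3.1103  a^+=11.9466
step 2: x_pred=1.6030  r=-1.3130  x^+=0.8100  v^+=7.8198  a^+=9.1203
step 3: x_pred=5.0157  r=-4.1057  x^+=2.5358  v^+=10.4048  a^+=0.2828
step 4: x_pred=7.0361  r=-7.8761  x^+=2.2789  v^+=7.9622  a^+=-16.6705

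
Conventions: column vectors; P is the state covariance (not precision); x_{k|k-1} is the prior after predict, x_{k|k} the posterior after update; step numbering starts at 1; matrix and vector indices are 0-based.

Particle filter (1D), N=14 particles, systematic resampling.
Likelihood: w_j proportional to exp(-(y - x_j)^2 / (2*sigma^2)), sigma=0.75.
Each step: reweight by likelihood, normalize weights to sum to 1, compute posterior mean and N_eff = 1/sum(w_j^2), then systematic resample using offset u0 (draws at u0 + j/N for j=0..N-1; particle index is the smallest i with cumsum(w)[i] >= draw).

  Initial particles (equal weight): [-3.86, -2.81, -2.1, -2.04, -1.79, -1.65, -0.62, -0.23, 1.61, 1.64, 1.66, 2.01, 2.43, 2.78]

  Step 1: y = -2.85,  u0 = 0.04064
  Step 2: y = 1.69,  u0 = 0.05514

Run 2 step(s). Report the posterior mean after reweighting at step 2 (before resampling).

step 1: w=[0.1251, 0.3094, 0.1879, 0.1729, 0.1141, 0.0861, 0.0037, 0.0007, 0.0000, 0.0000, 0.0000, 0.0000, 0.0000, 0.0000]  mean=-2.4485  Neff=5.0752  idx=[0, 0, 1, 1, 1, 1, 2, 2, 2, 3, 3, 4, 4, 5]
step 2: w=[0.0000, 0.0000, 0.0001, 0.0001, 0.0001, 0.0001, 0.0262, 0.0262, 0.0262, 0.0391, 0.0391, 0.1943, 0.1943, 0.4540]  mean=-1.7710  Neff=3.4879  idx=[8, 10, 11, 11, 11, 12, 12, 13, 13, 13, 13, 13, 13, 13]

post_mean = -1.7710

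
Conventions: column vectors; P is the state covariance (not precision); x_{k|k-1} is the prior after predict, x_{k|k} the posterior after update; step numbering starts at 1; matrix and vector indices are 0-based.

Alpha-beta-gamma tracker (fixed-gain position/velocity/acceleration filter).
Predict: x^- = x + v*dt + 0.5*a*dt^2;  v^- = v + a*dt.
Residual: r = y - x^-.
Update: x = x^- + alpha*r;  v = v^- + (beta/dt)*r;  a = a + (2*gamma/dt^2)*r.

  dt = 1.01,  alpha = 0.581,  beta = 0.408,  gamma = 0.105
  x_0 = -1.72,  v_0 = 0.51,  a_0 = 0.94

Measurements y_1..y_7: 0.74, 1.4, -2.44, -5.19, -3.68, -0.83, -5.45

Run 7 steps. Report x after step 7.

step 1: x_pred=-0.7255  r=1.4655  x^+=0.1260  v^+=2.0514  a^+=1.2417
step 2: x_pred=2.8312  r=-1.4312  x^+=1.9997  v^+=2.7273  a^+=0.9471
step 3: x_pred=5.2373  r=-7.6773  x^+=0.7768  v^+=0.5825  a^+=-0.6334
step 4: x_pred=1.0421  r=-6.2321  x^+=-2.5788  v^+=-2.5747  a^+=-1.9164
step 5: x_pred=-6.1567  r=2.4767  x^+=-4.7177  v^+=-3.5098  a^+=-1.4065
step 6: x_pred=-8.9800  r=8.1500  x^+=-4.2449  v^+=-1.6381  a^+=0.2713
step 7: x_pred=-5.7610  r=0.3110  x^+=-5.5803  v^+=-1.2385  a^+=0.3353

x_post = -5.5803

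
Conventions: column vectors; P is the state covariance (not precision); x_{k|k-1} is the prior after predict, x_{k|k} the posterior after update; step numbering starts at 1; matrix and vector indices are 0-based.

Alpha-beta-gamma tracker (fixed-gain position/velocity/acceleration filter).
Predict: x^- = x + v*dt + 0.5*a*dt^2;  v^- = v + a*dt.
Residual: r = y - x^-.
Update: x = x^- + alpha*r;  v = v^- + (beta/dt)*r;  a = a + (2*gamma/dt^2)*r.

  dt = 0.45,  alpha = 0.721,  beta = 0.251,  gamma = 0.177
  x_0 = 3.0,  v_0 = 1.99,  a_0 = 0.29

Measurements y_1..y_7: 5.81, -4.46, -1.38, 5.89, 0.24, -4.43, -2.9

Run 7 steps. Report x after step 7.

x_post = -3.0092

step 1: x_pred=3.9249  r=1.8851  x^+=5.2840  v^+=3.1720  a^+=3.5855
step 2: x_pred=7.0745  r=-11.5345  x^+=-1.2419  v^+=-1.6482  a^+=-16.5785
step 3: x_pred=-3.6621  r=2.2821  x^+=-2.0167  v^+=-7.8356  a^+=-12.5889
step 4: x_pred=-6.8174  r=12.7074  x^+=2.3446  v^+=-6.4127  a^+=9.6254
step 5: x_pred=0.4335  r=-0.1935  x^+=0.2940  v^+=-2.1892  a^+=9.2872
step 6: x_pred=0.2492  r=-4.6792  x^+=-3.1245  v^+=-0.6199  a^+=1.1073
step 7: x_pred=-3.2914  r=0.3914  x^+=-3.0092  v^+=0.0967  a^+=1.7915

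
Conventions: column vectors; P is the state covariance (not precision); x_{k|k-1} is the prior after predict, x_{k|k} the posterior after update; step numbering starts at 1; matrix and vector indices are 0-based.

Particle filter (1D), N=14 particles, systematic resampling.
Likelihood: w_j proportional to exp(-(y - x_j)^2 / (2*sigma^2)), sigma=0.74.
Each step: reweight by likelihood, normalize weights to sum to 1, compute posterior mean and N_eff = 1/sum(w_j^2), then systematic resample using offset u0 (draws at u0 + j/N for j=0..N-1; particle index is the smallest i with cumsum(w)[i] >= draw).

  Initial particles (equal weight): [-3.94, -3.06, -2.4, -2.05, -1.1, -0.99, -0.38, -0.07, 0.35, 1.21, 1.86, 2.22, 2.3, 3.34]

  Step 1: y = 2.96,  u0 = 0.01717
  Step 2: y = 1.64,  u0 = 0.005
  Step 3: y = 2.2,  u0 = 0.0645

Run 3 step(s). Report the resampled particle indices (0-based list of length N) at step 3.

resampled_idx = [1, 2, 3, 4, 5, 6, 7, 8, 9, 10, 11, 12, 13, 13]

step 1: w=[0.0000, 0.0000, 0.0000, 0.0000, 0.0000, 0.0000, 0.0000, 0.0001, 0.0008, 0.0239, 0.1299, 0.2379, 0.2635, 0.3438]  mean=2.5535  Neff=3.8211  idx=[9, 10, 11, 11, 11, 11, 12, 12, 12, 13, 13, 13, 13, 13]
step 2: w=[0.1187, 0.1344, 0.1034, 0.1034, 0.1034, 0.1034, 0.0944, 0.0944, 0.0944, 0.0100, 0.0100, 0.0100, 0.0100, 0.0100]  mean=2.1306  Neff=9.7906  idx=[0, 0, 1, 1, 2, 3, 3, 4, 5, 5, 6, 7, 8, 8]
step 3: w=[0.0325, 0.0325, 0.0715, 0.0715, 0.0795, 0.0795, 0.0795, 0.0795, 0.0795, 0.0795, 0.0788, 0.0788, 0.0788, 0.0788]  mean=2.1281  Neff=13.3217  idx=[1, 2, 3, 4, 5, 6, 7, 8, 9, 10, 11, 12, 13, 13]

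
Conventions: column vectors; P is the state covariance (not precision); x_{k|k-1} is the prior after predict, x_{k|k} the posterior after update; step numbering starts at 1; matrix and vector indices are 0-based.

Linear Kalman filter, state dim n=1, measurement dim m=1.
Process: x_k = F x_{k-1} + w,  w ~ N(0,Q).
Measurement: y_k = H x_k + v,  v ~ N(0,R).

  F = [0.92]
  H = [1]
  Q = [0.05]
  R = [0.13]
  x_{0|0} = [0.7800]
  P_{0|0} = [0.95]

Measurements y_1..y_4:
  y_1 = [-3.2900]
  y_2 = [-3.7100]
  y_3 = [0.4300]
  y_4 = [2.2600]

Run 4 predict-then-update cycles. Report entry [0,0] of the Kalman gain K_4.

step 1: x^-=[0.7176]  P^-=[0.8541]  S=[0.9841]  K=[0.8679]  nu=[-4.0076]  x^+=[-2.7606]  P^+=[0.1128]
step 2: x^-=[-2.5397]  P^-=[0.1455]  S=[0.2755]  K=[0.5281]  nu=[-1.1703]  x^+=[-3.1578]  P^+=[0.0687]
step 3: x^-=[-2.9052]  P^-=[0.1081]  S=[0.2381]  K=[0.4540]  nu=[3.3352]  x^+=[-1.3909]  P^+=[0.0590]
step 4: x^-=[-1.2796]  P^-=[0.1000]  S=[0.2300]  K=[0.4347]  nu=[3.5396]  x^+=[0.2590]  P^+=[0.0565]

K[0,0] = 0.4347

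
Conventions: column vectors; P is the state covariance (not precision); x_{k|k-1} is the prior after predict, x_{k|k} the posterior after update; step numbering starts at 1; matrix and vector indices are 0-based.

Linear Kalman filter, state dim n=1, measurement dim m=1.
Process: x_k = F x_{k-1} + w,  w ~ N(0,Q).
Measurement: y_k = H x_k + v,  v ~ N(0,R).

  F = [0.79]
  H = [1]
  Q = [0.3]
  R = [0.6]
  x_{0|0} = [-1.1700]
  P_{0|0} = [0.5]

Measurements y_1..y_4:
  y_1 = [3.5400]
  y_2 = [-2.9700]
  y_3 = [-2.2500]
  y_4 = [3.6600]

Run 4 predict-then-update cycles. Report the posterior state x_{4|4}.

x_post = [1.0078]

step 1: x^-=[-0.9243]  P^-=[0.6120]  S=[1.2121]  K=[0.5050]  nu=[4.4643]  x^+=[1.3300]  P^+=[0.3030]
step 2: x^-=[1.0507]  P^-=[0.4891]  S=[1.0891]  K=[0.4491]  nu=[-4.0207]  x^+=[-0.7549]  P^+=[0.2694]
step 3: x^-=[-0.5964]  P^-=[0.4682]  S=[1.0682]  K=[0.4383]  nu=[-1.6536]  x^+=[-1.3211]  P^+=[0.2630]
step 4: x^-=[-1.0437]  P^-=[0.4641]  S=[1.0641]  K=[0.4362]  nu=[4.7037]  x^+=[1.0078]  P^+=[0.2617]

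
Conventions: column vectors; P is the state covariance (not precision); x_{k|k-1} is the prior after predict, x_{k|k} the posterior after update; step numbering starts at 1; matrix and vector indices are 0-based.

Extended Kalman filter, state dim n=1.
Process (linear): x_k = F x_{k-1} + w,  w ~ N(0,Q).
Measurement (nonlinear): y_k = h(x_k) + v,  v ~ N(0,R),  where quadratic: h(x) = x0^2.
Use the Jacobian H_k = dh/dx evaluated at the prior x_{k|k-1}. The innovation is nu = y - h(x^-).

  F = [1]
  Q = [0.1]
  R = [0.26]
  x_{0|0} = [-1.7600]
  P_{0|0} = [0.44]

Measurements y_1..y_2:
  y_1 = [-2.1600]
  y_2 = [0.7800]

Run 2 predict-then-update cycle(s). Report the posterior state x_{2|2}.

x_post = [-0.4912]

step 1: x^-=[-1.7600]  P^-=[0.5400]  H_jac=[-3.5200]  S=[6.9508]  K=[-0.2735]  nu=[-5.2576]  x^+=[-0.3222]  P^+=[0.0202]
step 2: x^-=[-0.3222]  P^-=[0.1202]  H_jac=[-0.6445]  S=[0.3099]  K=[-0.2499]  nu=[0.6762]  x^+=[-0.4912]  P^+=[0.1008]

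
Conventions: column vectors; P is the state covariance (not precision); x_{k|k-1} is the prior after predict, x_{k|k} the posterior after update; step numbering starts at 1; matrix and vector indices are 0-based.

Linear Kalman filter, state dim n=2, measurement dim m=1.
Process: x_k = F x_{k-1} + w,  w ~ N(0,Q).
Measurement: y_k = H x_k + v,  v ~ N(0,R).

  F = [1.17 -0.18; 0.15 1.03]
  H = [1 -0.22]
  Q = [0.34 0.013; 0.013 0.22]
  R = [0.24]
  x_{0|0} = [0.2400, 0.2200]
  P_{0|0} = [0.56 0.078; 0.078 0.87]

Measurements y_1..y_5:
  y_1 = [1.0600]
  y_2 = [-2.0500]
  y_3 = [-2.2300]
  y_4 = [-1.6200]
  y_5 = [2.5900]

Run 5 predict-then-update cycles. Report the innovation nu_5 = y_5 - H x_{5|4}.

step 1: x^-=[0.2412, 0.2626]  P^-=[1.1019 0.0419; 0.0419 1.1797]  S=[1.3806]  K=[0.7915; -0.1577]  nu=[0.8766]  x^+=[0.9350, 0.1244]  P^+=[0.2371 0.2141; 0.2141 1.1454]
step 2: x^-=[1.0715, 0.2684]  P^-=[0.6114 0.0945; 0.0945 1.5066]  S=[0.8828]  K=[0.6691; -0.2684]  nu=[-3.0625]  x^+=[-0.9775, 1.0903]  P^+=[0.2163 0.2531; 0.2531 1.4430]
step 3: x^-=[-1.3399, 0.9764]  P^-=[0.5762 0.0815; 0.0815 1.8340]  S=[0.8691]  K=[0.6424; -0.3704]  nu=[-0.6752]  x^+=[-1.7737, 1.2265]  P^+=[0.2176 0.2883; 0.2883 1.7147]
step 4: x^-=[-2.2960, 0.9973]  P^-=[0.5720 0.0730; 0.0730 2.1331]  S=[0.8831]  K=[0.6295; -0.4488]  nu=[0.8954]  x^+=[-1.7323, 0.5954]  P^+=[0.2220 0.3225; 0.3225 1.9553]
step 5: x^-=[-2.1340, 0.3535]  P^-=[0.5715 0.0693; 0.0693 2.3990]  S=[0.8971]  K=[0.6200; -0.5110]  nu=[4.8018]  x^+=[0.8432, -2.1005]  P^+=[0.2266 0.3536; 0.3536 2.1647]

innov = [4.8018]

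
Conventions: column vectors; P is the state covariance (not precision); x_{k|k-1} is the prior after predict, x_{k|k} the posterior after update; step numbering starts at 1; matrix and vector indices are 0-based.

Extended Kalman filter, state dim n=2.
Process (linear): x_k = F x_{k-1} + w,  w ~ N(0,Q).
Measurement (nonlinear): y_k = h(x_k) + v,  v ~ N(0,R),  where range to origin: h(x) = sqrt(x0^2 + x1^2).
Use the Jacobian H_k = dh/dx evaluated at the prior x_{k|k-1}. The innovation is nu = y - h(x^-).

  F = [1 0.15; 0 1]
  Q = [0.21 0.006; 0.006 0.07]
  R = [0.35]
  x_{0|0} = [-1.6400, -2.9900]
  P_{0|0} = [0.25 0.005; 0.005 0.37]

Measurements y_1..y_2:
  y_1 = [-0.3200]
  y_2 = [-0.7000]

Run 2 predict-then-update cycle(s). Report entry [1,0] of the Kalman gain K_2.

step 1: x^-=[-2.0885, -2.9900]  P^-=[0.4698 0.0665; 0.0665 0.4400]  H_jac=[-0.5726 -0.8198]  S=[0.8622]  K=[-0.3753; -0.4625]  nu=[-3.9672]  x^+=[-0.5998, -1.1551]  P^+=[0.3484 -0.0832; -0.0832 0.2555]
step 2: x^-=[-0.7730, -1.1551]  P^-=[0.5392 -0.0388; -0.0388 0.3255]  H_jac=[-0.5562 -0.8311]  S=[0.7058]  K=[-0.3792; -0.3528]  nu=[-2.0899]  x^+=[0.0195, -0.4179]  P^+=[0.4377 -0.1332; -0.1332 0.2377]

K[1,0] = -0.3528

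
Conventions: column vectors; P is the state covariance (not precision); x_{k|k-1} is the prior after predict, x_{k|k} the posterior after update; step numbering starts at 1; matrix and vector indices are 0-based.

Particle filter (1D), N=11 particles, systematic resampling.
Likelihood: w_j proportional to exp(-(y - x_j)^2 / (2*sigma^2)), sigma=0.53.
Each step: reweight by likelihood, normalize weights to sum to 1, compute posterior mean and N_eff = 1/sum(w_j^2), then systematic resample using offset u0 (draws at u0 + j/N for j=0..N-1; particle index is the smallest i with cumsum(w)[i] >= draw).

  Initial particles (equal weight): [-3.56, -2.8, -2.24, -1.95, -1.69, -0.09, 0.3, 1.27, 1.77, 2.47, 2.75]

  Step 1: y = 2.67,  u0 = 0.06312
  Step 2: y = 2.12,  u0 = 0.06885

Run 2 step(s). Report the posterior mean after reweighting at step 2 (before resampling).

step 1: w=[0.0000, 0.0000, 0.0000, 0.0000, 0.0000, 0.0000, 0.0000, 0.0140, 0.1081, 0.4258, 0.4521]  mean=2.5041  Neff=2.5153  idx=[8, 9, 9, 9, 9, 9, 10, 10, 10, 10, 10]
step 2: w=[0.1103, 0.1103, 0.1103, 0.1103, 0.1103, 0.1103, 0.0677, 0.0677, 0.0677, 0.0677, 0.0677]  mean=2.4875  Neff=10.4317  idx=[0, 1, 2, 3, 3, 4, 5, 6, 7, 9, 10]

post_mean = 2.4875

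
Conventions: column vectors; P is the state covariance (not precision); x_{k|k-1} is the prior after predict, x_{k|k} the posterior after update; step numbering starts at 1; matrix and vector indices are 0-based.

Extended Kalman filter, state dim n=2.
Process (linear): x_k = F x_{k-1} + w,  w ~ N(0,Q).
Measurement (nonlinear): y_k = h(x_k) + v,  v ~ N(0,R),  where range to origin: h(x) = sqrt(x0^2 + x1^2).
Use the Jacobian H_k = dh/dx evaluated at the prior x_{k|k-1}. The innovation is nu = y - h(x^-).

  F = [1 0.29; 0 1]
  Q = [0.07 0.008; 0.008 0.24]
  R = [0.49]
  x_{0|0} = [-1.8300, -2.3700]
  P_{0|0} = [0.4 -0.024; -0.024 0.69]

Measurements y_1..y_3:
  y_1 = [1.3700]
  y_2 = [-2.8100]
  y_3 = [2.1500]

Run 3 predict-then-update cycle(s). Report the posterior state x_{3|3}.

x_post = [0.1495, 1.6932]

step 1: x^-=[-2.5173, -2.3700]  P^-=[0.5141 0.1841; 0.1841 0.9300]  H_jac=[-0.7281 -0.6855]  S=[1.3833]  K=[-0.3618; -0.5578]  nu=[-2.0874]  x^+=[-1.7620, -1.2057]  P^+=[0.3330 -0.0951; -0.0951 0.4997]
step 2: x^-=[-2.1117, -1.2057]  P^-=[0.3899 0.0578; 0.0578 0.7397]  H_jac=[-0.8684 -0.4958]  S=[1.0157]  K=[-0.3616; -0.4105]  nu=[-5.2417]  x^+=[-0.2163, 0.9462]  P^+=[0.2571 -0.0929; -0.0929 0.5685]
step 3: x^-=[0.0580, 0.9462]  P^-=[0.3210 0.0799; 0.0799 0.8085]  H_jac=[0.0612 0.9981]  S=[1.3064]  K=[0.0761; 0.6214]  nu=[1.2020]  x^+=[0.1495, 1.6932]  P^+=[0.3134 0.0181; 0.0181 0.3040]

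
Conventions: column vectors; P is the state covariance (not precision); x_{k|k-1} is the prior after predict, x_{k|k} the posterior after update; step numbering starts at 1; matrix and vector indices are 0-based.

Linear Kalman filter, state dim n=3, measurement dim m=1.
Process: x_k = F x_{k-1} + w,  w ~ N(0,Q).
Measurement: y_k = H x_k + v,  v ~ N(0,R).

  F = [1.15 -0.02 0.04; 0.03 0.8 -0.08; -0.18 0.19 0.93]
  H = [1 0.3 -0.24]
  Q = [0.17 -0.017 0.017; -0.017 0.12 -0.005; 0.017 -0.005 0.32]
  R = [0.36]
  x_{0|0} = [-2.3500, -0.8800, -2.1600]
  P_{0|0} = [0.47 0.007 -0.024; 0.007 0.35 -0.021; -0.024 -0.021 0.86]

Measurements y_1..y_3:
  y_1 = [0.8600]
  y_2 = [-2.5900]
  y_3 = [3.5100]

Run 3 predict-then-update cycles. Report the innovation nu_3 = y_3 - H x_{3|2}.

step 1: x^-=[-2.7713, -0.6017, -1.7530]  P^-=[0.7906 -0.0012 -0.0733; -0.0012 0.3531 -0.0356; -0.0733 -0.0356 1.0918]  S=[1.2849]  K=[0.6287; 0.0881; -0.2693]  nu=[3.3911]  x^+=[-0.6392, -0.3028, -2.6663]  P^+=[0.2827 -0.0724 0.1442; -0.0724 0.3431 -0.0051; 0.1442 -0.0051 0.9986]
step 2: x^-=[-0.8357, -0.0481, -2.4222]  P^-=[0.5622 -0.0958 0.1315; -0.0958 0.3427 -0.0163; 0.1315 -0.0163 1.1601]  S=[0.9016]  K=[0.5567; 0.0121; -0.1683]  nu=[-2.3212]  x^+=[-2.1278, -0.0763, -2.0314]  P^+=[0.2828 -0.1019 0.2160; -0.1019 0.3426 -0.0144; 0.2160 -0.0144 1.1345]
step 3: x^-=[-2.5267, 0.0377, -1.5207]  P^-=[0.5705 -0.1301 0.2064; -0.1301 0.3427 -0.0262; 0.2064 -0.0262 1.2523]  S=[0.8602]  K=[0.5603; -0.0245; -0.1186]  nu=[5.6605]  x^+=[0.6451, -0.1007, -2.1922]  P^+=[0.3005 -0.1183 0.2635; -0.1183 0.3422 -0.0287; 0.2635 -0.0287 1.2402]

innov = [5.6605]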